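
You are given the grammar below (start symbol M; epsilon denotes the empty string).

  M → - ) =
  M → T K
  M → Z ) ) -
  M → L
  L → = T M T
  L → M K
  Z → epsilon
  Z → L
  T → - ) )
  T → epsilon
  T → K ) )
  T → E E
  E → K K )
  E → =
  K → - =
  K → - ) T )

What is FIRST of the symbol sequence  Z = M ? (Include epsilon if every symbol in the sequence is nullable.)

Add FIRST(Z)\{epsilon} = { ), -, = }; Z is nullable, continue.
= is a terminal; add {=} and stop.

{ ), -, = }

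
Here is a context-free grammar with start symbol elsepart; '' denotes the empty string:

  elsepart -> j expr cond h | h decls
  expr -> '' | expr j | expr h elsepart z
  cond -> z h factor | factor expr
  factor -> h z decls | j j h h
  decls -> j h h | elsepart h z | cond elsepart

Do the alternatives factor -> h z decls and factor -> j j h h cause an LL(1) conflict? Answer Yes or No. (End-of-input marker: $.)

FIRST(h z decls) = { h } and FIRST(j j h h) = { j }.
The FIRST sets are disjoint and neither alternative is nullable — no conflict.

No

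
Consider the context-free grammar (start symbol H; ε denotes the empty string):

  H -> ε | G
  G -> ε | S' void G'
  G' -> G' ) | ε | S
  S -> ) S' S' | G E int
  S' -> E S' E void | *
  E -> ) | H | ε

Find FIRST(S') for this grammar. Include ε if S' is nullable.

{ ), * }

From S' -> E S' E void: E nullable, take FIRST(E) ∪ FIRST(S') = { ), * }.
S' -> * contributes {*}.
Union: FIRST(S') = { ), * }.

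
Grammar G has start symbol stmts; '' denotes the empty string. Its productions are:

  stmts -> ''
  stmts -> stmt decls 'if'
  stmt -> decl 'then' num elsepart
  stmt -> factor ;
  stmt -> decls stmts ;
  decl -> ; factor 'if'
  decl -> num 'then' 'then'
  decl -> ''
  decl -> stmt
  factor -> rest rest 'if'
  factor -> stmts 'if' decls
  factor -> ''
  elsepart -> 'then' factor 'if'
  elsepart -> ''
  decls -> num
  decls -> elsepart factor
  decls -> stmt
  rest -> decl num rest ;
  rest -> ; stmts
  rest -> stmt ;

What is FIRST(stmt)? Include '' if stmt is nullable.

From stmt -> decl 'then' num elsepart: decl nullable, take FIRST(decl) ∪ {'then'} = { 'if', 'then', ;, num }.
From stmt -> factor ;: factor nullable, take FIRST(factor) ∪ {;} = { 'if', 'then', ;, num }.
From stmt -> decls stmts ;: decls, stmts nullable, take FIRST(decls) ∪ FIRST(stmts) ∪ {;} = { 'if', 'then', ;, num }.
Union: FIRST(stmt) = { 'if', 'then', ;, num }.

{ 'if', 'then', ;, num }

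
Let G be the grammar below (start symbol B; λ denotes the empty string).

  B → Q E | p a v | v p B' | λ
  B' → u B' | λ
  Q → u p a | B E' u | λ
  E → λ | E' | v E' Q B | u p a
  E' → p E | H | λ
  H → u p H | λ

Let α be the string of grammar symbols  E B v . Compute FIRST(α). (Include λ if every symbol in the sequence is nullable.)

{ p, u, v }

Add FIRST(E)\{λ} = { p, u, v }; E is nullable, continue.
Add FIRST(B)\{λ} = { p, u, v }; B is nullable, continue.
v is a terminal; add {v} and stop.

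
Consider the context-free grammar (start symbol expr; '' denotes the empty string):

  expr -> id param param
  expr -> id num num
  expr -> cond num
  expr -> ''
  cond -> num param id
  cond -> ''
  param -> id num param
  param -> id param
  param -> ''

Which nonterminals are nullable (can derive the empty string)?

{ cond, expr, param }

Directly nullable (have an ''-production): expr, cond, param.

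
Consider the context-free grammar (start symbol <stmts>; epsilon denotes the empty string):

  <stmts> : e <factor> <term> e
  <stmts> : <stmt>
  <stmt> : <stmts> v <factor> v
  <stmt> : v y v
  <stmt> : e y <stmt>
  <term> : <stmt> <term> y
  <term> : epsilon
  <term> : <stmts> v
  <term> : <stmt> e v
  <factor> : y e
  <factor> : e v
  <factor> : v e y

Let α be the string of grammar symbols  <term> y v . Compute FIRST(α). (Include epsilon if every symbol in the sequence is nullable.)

{ e, v, y }

Add FIRST(<term>)\{epsilon} = { e, v }; <term> is nullable, continue.
y is a terminal; add {y} and stop.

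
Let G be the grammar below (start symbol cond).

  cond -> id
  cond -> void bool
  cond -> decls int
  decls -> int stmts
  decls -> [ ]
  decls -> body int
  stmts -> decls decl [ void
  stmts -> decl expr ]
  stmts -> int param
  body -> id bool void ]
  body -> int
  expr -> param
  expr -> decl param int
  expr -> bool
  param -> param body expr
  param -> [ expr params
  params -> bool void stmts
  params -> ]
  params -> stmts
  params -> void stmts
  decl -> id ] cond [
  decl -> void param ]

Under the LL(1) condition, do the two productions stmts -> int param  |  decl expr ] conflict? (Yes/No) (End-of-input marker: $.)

FIRST(int param) = { int } and FIRST(decl expr ]) = { id, void }.
The FIRST sets are disjoint and neither alternative is nullable — no conflict.

No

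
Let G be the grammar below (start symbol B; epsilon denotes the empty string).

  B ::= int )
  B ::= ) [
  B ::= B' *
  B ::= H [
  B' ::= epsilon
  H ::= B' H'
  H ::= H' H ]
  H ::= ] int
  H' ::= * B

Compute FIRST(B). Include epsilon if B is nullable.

B ::= int ) contributes {int}.
B ::= ) [ contributes {)}.
From B ::= B' *: B' nullable, take FIRST(B') ∪ {*} = { * }.
From B ::= H [: add FIRST(H) = { *, ] }.
Union: FIRST(B) = { ), *, ], int }.

{ ), *, ], int }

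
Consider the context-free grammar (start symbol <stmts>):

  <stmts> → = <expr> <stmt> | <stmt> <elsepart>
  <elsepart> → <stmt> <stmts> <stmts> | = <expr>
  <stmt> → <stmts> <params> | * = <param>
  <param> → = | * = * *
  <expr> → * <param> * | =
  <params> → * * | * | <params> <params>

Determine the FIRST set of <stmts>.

<stmts> → = <expr> <stmt> contributes {=}.
From <stmts> → <stmt> <elsepart>: add FIRST(<stmt>) = { *, = }.
Union: FIRST(<stmts>) = { *, = }.

{ *, = }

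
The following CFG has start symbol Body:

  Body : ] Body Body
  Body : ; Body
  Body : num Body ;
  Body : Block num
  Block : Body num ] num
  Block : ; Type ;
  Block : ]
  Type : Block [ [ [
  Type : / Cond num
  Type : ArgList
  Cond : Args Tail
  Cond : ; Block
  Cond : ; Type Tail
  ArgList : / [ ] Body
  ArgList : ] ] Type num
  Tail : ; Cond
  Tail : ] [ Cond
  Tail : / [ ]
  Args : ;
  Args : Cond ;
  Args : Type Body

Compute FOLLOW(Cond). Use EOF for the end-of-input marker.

{ ;, num }

In Type : / Cond num: add FIRST(num) = { num }.
In Tail : ; Cond: Cond is at the end, add FOLLOW(Tail) = { ;, num }.
In Tail : ] [ Cond: Cond is at the end, add FOLLOW(Tail) = { ;, num }.
In Args : Cond ;: add FIRST(;) = { ; }.
Union: FOLLOW(Cond) = { ;, num }.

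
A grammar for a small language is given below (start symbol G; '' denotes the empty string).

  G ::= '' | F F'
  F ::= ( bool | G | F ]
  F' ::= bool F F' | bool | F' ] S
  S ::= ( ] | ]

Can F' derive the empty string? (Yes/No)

Nullable nonterminals: F, G.
No production of F' has an RHS whose symbols are all nullable, so F' is not nullable.

No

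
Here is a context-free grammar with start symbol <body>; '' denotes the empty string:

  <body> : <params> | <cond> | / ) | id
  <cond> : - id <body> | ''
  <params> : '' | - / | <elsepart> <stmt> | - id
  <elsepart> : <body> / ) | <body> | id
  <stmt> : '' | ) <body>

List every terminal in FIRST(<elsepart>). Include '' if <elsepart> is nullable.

{ ), -, /, id, '' }

From <elsepart> : <body> / ): <body> nullable, take FIRST(<body>) ∪ {/} = { ), -, /, id }.
From <elsepart> : <body>: add FIRST(<body>) = { ), -, /, id, '' } (including '' since <body> is nullable).
<elsepart> : id contributes {id}.
Union: FIRST(<elsepart>) = { ), -, /, id, '' }.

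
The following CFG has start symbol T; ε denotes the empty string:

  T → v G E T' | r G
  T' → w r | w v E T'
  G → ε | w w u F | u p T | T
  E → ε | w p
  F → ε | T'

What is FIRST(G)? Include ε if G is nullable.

G → ε contributes ε.
G → w w u F contributes {w}.
G → u p T contributes {u}.
From G → T: add FIRST(T) = { r, v }.
Union: FIRST(G) = { r, u, v, w, ε }.

{ r, u, v, w, ε }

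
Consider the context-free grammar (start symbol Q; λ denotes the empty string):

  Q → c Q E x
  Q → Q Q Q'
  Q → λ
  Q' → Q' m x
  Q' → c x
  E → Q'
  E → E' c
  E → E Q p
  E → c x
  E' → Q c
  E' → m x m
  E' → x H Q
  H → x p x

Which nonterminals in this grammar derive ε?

{ Q }

Directly nullable (have an λ-production): Q.
No other nonterminal has a production whose RHS symbols are all nullable.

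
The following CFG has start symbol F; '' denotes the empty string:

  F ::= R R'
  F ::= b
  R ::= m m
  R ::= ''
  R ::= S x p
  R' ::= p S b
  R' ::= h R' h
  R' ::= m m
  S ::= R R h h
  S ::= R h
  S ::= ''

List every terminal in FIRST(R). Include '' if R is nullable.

{ h, m, x, '' }

R ::= m m contributes {m}.
R ::= '' contributes ''.
From R ::= S x p: S nullable, take FIRST(S) ∪ {x} = { h, m, x }.
Union: FIRST(R) = { h, m, x, '' }.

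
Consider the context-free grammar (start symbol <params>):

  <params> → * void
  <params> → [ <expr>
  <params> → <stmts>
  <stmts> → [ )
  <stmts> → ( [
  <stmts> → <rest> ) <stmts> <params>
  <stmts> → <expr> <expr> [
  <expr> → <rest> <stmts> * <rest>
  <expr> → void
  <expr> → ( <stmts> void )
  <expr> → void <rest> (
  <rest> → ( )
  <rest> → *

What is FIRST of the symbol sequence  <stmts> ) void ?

{ (, *, [, void }

Add FIRST(<stmts>) = { (, *, [, void }; <stmts> is not nullable, stop.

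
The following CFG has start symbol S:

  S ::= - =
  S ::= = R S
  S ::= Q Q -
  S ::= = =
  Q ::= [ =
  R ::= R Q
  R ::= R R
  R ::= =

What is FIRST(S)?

{ -, =, [ }

S ::= - = contributes {-}.
S ::= = R S contributes {=}.
From S ::= Q Q -: add FIRST(Q) = { [ }.
S ::= = = contributes {=}.
Union: FIRST(S) = { -, =, [ }.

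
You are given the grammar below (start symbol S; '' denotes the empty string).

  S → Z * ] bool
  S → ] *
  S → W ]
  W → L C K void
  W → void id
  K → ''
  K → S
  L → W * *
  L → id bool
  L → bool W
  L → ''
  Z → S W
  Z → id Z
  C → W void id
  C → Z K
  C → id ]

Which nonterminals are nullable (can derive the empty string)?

Directly nullable (have an ''-production): K, L.
No other nonterminal has a production whose RHS symbols are all nullable.

{ K, L }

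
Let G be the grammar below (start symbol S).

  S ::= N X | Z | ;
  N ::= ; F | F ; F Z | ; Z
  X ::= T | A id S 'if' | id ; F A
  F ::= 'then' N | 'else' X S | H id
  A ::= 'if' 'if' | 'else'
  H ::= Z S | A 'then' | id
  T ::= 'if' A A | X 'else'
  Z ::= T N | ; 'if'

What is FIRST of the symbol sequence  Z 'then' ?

{ 'else', 'if', ;, id }

Add FIRST(Z) = { 'else', 'if', ;, id }; Z is not nullable, stop.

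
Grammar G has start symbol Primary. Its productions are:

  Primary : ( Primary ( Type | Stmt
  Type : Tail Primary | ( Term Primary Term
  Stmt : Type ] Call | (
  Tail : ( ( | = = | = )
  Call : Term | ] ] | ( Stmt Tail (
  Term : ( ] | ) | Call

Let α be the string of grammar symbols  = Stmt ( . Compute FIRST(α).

= is a terminal; add {=} and stop.

{ = }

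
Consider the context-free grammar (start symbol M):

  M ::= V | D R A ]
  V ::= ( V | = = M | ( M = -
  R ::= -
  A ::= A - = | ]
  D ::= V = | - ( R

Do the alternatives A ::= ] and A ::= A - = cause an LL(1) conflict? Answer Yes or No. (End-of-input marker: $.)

Yes

FIRST(]) = { ] } and FIRST(A - =) = { ] }.
Both contain ], so the two alternatives are not disjoint — LL(1) conflict.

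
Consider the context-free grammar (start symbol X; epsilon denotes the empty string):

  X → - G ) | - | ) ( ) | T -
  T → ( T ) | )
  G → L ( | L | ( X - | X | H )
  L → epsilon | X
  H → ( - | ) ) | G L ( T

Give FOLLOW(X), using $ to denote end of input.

{ $, (, ), - }

X is the start symbol, so $ ∈ FOLLOW(X).
In G → ( X -: add FIRST(-) = { - }.
In G → X: X is at the end, add FOLLOW(G) = { (, ), - }.
In L → X: X is at the end, add FOLLOW(L) = { (, ), - }.
Union: FOLLOW(X) = { $, (, ), - }.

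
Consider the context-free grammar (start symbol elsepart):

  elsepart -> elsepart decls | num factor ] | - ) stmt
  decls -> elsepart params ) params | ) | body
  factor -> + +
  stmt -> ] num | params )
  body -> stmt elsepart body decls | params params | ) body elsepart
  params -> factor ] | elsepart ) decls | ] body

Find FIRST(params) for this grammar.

{ +, -, ], num }

From params -> factor ]: add FIRST(factor) = { + }.
From params -> elsepart ) decls: add FIRST(elsepart) = { -, num }.
params -> ] body contributes {]}.
Union: FIRST(params) = { +, -, ], num }.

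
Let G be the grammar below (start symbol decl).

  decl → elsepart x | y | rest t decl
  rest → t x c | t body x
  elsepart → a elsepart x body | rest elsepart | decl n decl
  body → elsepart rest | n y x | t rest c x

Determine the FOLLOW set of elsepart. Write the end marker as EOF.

In decl → elsepart x: add FIRST(x) = { x }.
In elsepart → a elsepart x body: add FIRST(x body) = { x }.
In elsepart → rest elsepart: elsepart is at the end, add FOLLOW(elsepart) = { t, x }.
In body → elsepart rest: add FIRST(rest) = { t }.
Union: FOLLOW(elsepart) = { t, x }.

{ t, x }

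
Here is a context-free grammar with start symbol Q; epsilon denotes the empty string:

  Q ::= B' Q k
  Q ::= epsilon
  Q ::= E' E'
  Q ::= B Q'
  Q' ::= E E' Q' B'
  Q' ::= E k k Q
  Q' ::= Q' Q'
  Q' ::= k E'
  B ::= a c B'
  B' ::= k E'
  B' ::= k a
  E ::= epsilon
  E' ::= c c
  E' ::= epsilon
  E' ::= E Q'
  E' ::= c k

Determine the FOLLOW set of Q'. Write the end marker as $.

In Q ::= B Q': Q' is at the end, add FOLLOW(Q) = { $, a, c, k }.
In Q' ::= E E' Q' B': add FIRST(B') = { k }.
In Q' ::= Q' Q': add FIRST(Q') = { c, k }.
In Q' ::= Q' Q': Q' is at the end, add FOLLOW(Q') = { $, a, c, k }.
In E' ::= E Q': Q' is at the end, add FOLLOW(E') = { $, a, c, k }.
Union: FOLLOW(Q') = { $, a, c, k }.

{ $, a, c, k }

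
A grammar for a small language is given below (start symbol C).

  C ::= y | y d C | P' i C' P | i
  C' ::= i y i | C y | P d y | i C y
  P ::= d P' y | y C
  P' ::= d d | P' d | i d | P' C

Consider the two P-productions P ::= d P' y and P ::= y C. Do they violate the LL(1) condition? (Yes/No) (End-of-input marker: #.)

FIRST(d P' y) = { d } and FIRST(y C) = { y }.
The FIRST sets are disjoint and neither alternative is nullable — no conflict.

No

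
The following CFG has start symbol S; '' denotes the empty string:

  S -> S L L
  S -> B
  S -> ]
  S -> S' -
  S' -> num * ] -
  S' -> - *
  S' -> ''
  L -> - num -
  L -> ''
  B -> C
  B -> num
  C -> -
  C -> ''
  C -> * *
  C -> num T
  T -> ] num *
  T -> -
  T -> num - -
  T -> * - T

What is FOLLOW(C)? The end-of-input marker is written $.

In B -> C: C is at the end, add FOLLOW(B) = { $, - }.
Union: FOLLOW(C) = { $, - }.

{ $, - }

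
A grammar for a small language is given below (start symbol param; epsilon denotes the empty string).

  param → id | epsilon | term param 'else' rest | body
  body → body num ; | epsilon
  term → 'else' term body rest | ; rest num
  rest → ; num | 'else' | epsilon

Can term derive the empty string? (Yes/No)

No

Nullable nonterminals: body, param, rest.
No production of term has an RHS whose symbols are all nullable, so term is not nullable.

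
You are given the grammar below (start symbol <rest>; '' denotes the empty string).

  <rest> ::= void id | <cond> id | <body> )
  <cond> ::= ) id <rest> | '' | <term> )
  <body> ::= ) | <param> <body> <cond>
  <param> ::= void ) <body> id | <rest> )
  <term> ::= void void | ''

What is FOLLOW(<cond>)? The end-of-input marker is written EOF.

In <rest> ::= <cond> id: add FIRST(id) = { id }.
In <body> ::= <param> <body> <cond>: <cond> is at the end, add FOLLOW(<body>) = { ), id, void }.
Union: FOLLOW(<cond>) = { ), id, void }.

{ ), id, void }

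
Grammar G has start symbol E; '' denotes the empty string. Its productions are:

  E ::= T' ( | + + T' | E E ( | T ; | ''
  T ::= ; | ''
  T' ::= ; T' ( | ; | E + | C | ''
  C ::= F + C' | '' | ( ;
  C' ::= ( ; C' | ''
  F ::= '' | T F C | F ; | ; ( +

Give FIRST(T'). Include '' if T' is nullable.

T' ::= ; T' ( contributes {;}.
T' ::= ; contributes {;}.
From T' ::= E +: E nullable, take FIRST(E) ∪ {+} = { (, +, ; }.
From T' ::= C: add FIRST(C) = { (, +, ;, '' } (including '' since C is nullable).
T' ::= '' contributes ''.
Union: FIRST(T') = { (, +, ;, '' }.

{ (, +, ;, '' }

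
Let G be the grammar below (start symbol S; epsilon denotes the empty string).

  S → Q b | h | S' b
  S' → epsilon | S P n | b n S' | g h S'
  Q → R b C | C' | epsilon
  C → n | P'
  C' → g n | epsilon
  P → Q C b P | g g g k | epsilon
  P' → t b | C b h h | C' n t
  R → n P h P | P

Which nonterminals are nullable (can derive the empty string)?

Directly nullable (have an epsilon-production): S', Q, C', P.
R → P with every symbol nullable, so R is nullable.
No other nonterminal has a production whose RHS symbols are all nullable.

{ C', P, Q, R, S' }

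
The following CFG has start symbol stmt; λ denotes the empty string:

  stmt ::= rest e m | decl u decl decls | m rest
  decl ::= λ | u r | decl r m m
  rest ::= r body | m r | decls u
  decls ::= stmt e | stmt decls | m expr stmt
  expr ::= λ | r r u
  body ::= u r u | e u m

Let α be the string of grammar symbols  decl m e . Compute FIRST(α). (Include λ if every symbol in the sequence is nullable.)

{ m, r, u }

Add FIRST(decl)\{λ} = { r, u }; decl is nullable, continue.
m is a terminal; add {m} and stop.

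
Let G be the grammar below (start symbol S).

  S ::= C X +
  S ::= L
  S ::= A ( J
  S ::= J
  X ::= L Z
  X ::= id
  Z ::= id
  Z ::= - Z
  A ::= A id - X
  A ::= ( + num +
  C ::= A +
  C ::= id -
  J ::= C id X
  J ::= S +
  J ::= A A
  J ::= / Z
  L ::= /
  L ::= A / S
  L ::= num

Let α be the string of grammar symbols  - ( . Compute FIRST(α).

{ - }

- is a terminal; add {-} and stop.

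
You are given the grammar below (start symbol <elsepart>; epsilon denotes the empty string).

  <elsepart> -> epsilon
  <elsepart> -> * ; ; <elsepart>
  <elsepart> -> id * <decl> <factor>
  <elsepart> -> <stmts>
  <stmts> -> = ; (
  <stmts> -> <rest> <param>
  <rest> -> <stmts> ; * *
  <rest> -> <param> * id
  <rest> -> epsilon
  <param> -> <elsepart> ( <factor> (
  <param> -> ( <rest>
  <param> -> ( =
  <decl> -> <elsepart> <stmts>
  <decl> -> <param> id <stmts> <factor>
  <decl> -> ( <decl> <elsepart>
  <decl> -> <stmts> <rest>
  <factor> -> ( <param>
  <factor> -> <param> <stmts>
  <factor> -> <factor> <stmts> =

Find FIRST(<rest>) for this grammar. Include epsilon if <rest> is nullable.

{ (, *, =, id, epsilon }

From <rest> -> <stmts> ; * *: add FIRST(<stmts>) = { (, *, =, id }.
From <rest> -> <param> * id: add FIRST(<param>) = { (, *, =, id }.
<rest> -> epsilon contributes epsilon.
Union: FIRST(<rest>) = { (, *, =, id, epsilon }.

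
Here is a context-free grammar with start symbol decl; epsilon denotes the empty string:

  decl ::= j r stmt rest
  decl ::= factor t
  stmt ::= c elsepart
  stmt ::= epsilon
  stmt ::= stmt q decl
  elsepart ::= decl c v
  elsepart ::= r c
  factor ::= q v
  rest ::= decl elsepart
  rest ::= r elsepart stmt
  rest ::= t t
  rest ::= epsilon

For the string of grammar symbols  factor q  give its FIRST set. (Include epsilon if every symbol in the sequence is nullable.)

Add FIRST(factor) = { q }; factor is not nullable, stop.

{ q }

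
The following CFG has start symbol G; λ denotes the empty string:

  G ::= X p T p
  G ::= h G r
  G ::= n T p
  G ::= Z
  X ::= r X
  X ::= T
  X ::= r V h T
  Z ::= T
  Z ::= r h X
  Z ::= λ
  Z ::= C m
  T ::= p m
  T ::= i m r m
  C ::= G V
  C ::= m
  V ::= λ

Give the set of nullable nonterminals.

Directly nullable (have an λ-production): Z, V.
C ::= G V with every symbol nullable, so C is nullable.
G ::= Z with every symbol nullable, so G is nullable.
No other nonterminal has a production whose RHS symbols are all nullable.

{ C, G, V, Z }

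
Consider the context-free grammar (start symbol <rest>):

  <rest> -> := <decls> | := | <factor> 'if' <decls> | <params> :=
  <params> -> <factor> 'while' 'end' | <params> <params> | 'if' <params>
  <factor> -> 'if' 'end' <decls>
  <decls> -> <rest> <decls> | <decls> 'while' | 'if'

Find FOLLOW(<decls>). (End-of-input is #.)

{ #, 'if', 'while', := }

In <rest> -> := <decls>: <decls> is at the end, add FOLLOW(<rest>) = { #, 'if', := }.
In <rest> -> <factor> 'if' <decls>: <decls> is at the end, add FOLLOW(<rest>) = { #, 'if', := }.
In <factor> -> 'if' 'end' <decls>: <decls> is at the end, add FOLLOW(<factor>) = { 'if', 'while' }.
In <decls> -> <rest> <decls>: <decls> is at the end, add FOLLOW(<decls>) = { #, 'if', 'while', := }.
In <decls> -> <decls> 'while': add FIRST('while') = { 'while' }.
Union: FOLLOW(<decls>) = { #, 'if', 'while', := }.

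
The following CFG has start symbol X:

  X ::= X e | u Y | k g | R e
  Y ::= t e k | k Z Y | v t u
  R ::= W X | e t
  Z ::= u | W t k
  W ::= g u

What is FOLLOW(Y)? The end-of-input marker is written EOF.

{ EOF, e }

In X ::= u Y: Y is at the end, add FOLLOW(X) = { EOF, e }.
In Y ::= k Z Y: Y is at the end, add FOLLOW(Y) = { EOF, e }.
Union: FOLLOW(Y) = { EOF, e }.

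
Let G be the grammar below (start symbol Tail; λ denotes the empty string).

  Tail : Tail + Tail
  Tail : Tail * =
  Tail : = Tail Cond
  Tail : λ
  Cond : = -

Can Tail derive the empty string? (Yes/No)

Yes

Tail has an λ-production, so Tail ⇒ λ.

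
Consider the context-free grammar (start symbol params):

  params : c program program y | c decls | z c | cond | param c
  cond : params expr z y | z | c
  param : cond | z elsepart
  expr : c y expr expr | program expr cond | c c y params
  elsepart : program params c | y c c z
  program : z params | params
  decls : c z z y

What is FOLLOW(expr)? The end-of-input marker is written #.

In cond : params expr z y: add FIRST(z y) = { z }.
In expr : c y expr expr: add FIRST(expr) = { c, z }.
In expr : c y expr expr: expr is at the end, add FOLLOW(expr) = { c, z }.
In expr : program expr cond: add FIRST(cond) = { c, z }.
Union: FOLLOW(expr) = { c, z }.

{ c, z }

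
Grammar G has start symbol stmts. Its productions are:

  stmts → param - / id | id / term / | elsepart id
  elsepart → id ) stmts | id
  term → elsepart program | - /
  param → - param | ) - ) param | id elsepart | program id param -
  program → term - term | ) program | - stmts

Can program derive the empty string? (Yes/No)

No nonterminal in this grammar is nullable.
No production of program has an RHS whose symbols are all nullable, so program is not nullable.

No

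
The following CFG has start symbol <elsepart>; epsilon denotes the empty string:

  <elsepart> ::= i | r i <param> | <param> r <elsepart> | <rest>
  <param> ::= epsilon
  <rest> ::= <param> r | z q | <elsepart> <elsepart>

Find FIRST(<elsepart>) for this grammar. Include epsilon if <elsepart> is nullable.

<elsepart> ::= i contributes {i}.
<elsepart> ::= r i <param> contributes {r}.
From <elsepart> ::= <param> r <elsepart>: <param> nullable, take FIRST(<param>) ∪ {r} = { r }.
From <elsepart> ::= <rest>: add FIRST(<rest>) = { i, r, z }.
Union: FIRST(<elsepart>) = { i, r, z }.

{ i, r, z }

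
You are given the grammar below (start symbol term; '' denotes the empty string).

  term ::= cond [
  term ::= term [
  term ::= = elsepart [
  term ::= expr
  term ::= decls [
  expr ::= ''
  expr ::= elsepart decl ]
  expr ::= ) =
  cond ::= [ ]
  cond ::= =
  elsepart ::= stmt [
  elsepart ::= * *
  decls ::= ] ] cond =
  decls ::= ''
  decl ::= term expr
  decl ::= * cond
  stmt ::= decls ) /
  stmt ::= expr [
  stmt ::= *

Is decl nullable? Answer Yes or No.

decl ::= term expr and each of term, expr is nullable, so decl ⇒* ''.

Yes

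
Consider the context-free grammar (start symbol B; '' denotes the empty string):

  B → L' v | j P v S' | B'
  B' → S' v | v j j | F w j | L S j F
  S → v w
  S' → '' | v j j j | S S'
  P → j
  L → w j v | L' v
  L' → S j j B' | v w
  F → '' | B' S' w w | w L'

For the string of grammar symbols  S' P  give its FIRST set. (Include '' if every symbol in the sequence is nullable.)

{ j, v }

Add FIRST(S')\{''} = { v }; S' is nullable, continue.
Add FIRST(P) = { j }; P is not nullable, stop.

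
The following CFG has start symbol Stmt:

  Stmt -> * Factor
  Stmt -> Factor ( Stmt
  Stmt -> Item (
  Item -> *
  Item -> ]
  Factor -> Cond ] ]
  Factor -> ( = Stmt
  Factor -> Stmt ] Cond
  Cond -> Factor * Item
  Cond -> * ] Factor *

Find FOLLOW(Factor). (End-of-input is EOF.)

In Stmt -> * Factor: Factor is at the end, add FOLLOW(Stmt) = { EOF, (, *, ] }.
In Stmt -> Factor ( Stmt: add FIRST(( Stmt) = { ( }.
In Cond -> Factor * Item: add FIRST(* Item) = { * }.
In Cond -> * ] Factor *: add FIRST(*) = { * }.
Union: FOLLOW(Factor) = { EOF, (, *, ] }.

{ EOF, (, *, ] }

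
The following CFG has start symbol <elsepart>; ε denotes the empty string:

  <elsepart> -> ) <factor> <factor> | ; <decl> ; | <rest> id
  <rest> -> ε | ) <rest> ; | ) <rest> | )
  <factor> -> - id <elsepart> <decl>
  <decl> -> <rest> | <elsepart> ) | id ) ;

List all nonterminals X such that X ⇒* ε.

{ <decl>, <rest> }

Directly nullable (have an ε-production): <rest>.
<decl> -> <rest> with every symbol nullable, so <decl> is nullable.
No other nonterminal has a production whose RHS symbols are all nullable.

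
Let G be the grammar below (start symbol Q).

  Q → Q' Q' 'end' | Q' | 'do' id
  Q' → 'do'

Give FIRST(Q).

{ 'do' }

From Q → Q' Q' 'end': add FIRST(Q') = { 'do' }.
From Q → Q': add FIRST(Q') = { 'do' }.
Q → 'do' id contributes {'do'}.
Union: FIRST(Q) = { 'do' }.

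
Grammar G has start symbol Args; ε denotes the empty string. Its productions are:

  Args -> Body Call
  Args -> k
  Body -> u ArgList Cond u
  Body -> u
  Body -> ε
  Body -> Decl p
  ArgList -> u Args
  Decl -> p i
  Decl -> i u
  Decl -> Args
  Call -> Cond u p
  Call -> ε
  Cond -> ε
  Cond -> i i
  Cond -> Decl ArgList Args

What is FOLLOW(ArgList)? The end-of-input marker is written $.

{ i, k, p, u }

In Body -> u ArgList Cond u: add FIRST(Cond u) = { i, k, p, u }.
In Cond -> Decl ArgList Args: add FIRST(Args)\{ε} = { i, k, p, u }.
  Since Args is nullable, also add FOLLOW(Cond) = { u }.
Union: FOLLOW(ArgList) = { i, k, p, u }.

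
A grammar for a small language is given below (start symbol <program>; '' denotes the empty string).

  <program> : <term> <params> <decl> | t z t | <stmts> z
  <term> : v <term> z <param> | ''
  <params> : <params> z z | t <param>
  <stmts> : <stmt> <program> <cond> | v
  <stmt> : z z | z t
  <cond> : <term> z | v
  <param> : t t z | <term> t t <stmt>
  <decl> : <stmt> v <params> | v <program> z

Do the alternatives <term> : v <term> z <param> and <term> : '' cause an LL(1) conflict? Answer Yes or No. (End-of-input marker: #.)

No

FIRST(v <term> z <param>) = { v } and FIRST('') = { '' }.
The second is nullable but FOLLOW(<term>) = { t, z } is disjoint from FIRST of the first.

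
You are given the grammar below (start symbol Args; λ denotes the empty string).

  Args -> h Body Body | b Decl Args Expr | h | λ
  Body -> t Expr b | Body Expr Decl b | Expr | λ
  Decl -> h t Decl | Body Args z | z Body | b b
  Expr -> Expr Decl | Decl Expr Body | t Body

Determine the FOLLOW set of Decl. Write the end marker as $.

{ $, b, h, t, z }

In Args -> b Decl Args Expr: add FIRST(Args Expr) = { b, h, t, z }.
In Body -> Body Expr Decl b: add FIRST(b) = { b }.
In Decl -> h t Decl: Decl is at the end, add FOLLOW(Decl) = { $, b, h, t, z }.
In Expr -> Expr Decl: Decl is at the end, add FOLLOW(Expr) = { $, b, h, t, z }.
In Expr -> Decl Expr Body: add FIRST(Expr Body) = { b, h, t, z }.
Union: FOLLOW(Decl) = { $, b, h, t, z }.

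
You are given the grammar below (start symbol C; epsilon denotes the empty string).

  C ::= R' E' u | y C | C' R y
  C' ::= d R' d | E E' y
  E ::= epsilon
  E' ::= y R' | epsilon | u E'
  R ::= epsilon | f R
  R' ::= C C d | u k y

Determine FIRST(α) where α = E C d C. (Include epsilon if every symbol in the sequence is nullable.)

Add FIRST(E)\{epsilon} = {  }; E is nullable, continue.
Add FIRST(C) = { d, u, y }; C is not nullable, stop.

{ d, u, y }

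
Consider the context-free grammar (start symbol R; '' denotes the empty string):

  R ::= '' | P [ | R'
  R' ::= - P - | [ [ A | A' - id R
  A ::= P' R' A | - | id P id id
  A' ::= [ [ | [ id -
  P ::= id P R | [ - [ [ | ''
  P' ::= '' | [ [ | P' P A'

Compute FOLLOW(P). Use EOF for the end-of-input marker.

{ -, [, id }

In R ::= P [: add FIRST([) = { [ }.
In R' ::= - P -: add FIRST(-) = { - }.
In A ::= id P id id: add FIRST(id id) = { id }.
In P ::= id P R: add FIRST(R)\{''} = { -, [, id }.
  Since R is nullable, also add FOLLOW(P) = { -, [, id }.
In P' ::= P' P A': add FIRST(A') = { [ }.
Union: FOLLOW(P) = { -, [, id }.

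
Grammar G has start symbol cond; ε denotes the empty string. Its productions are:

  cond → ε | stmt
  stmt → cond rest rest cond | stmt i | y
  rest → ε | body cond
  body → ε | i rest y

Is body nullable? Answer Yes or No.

Yes

body has an ε-production, so body ⇒ ε.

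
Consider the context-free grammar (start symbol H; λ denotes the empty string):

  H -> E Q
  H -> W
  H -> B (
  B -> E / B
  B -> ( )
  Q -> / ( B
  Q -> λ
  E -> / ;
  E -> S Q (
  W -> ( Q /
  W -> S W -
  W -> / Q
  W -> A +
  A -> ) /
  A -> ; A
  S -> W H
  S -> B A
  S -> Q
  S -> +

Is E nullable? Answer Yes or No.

Nullable nonterminals: Q, S.
No production of E has an RHS whose symbols are all nullable, so E is not nullable.

No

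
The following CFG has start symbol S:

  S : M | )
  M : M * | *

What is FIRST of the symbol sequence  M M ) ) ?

{ * }

Add FIRST(M) = { * }; M is not nullable, stop.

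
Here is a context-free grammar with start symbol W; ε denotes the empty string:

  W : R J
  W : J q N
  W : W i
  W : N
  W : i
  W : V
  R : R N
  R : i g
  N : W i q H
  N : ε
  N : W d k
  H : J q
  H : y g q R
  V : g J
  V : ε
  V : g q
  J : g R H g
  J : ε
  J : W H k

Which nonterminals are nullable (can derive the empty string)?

Directly nullable (have an ε-production): N, V, J.
W : N with every symbol nullable, so W is nullable.
No other nonterminal has a production whose RHS symbols are all nullable.

{ J, N, V, W }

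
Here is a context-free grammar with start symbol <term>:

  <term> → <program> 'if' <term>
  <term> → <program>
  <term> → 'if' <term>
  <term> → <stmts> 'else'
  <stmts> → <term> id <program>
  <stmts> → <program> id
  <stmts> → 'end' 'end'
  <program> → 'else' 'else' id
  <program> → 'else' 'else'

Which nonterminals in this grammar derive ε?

{ } (none)

No nonterminal has an empty production or an RHS whose symbols are all nullable.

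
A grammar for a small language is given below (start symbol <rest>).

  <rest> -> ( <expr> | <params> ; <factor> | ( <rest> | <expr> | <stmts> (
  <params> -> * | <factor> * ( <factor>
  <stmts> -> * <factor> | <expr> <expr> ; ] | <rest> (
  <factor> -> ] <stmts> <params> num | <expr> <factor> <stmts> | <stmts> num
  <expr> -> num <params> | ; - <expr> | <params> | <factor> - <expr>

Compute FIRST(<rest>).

{ (, *, ;, ], num }

<rest> -> ( <expr> contributes {(}.
From <rest> -> <params> ; <factor>: add FIRST(<params>) = { (, *, ;, ], num }.
<rest> -> ( <rest> contributes {(}.
From <rest> -> <expr>: add FIRST(<expr>) = { (, *, ;, ], num }.
From <rest> -> <stmts> (: add FIRST(<stmts>) = { (, *, ;, ], num }.
Union: FIRST(<rest>) = { (, *, ;, ], num }.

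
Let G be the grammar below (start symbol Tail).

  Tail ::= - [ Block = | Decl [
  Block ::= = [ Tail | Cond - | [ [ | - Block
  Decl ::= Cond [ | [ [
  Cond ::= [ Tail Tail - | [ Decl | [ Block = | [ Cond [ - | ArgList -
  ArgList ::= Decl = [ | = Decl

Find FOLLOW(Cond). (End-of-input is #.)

{ -, [ }

In Block ::= Cond -: add FIRST(-) = { - }.
In Decl ::= Cond [: add FIRST([) = { [ }.
In Cond ::= [ Cond [ -: add FIRST([ -) = { [ }.
Union: FOLLOW(Cond) = { -, [ }.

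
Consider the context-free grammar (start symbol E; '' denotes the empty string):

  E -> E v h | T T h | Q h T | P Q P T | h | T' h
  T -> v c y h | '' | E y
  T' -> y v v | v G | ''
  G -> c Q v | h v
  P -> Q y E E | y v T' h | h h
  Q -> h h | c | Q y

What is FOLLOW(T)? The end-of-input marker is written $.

In E -> T T h: add FIRST(T h) = { c, h, v, y }.
In E -> T T h: add FIRST(h) = { h }.
In E -> Q h T: T is at the end, add FOLLOW(E) = { $, c, h, v, y }.
In E -> P Q P T: T is at the end, add FOLLOW(E) = { $, c, h, v, y }.
Union: FOLLOW(T) = { $, c, h, v, y }.

{ $, c, h, v, y }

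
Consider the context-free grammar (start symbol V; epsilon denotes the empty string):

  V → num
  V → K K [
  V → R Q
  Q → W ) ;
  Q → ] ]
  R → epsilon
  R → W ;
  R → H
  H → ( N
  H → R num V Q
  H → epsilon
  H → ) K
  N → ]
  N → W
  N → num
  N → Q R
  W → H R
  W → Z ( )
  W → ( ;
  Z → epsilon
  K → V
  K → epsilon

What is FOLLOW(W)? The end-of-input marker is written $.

In Q → W ) ;: add FIRST() ;) = { ) }.
In R → W ;: add FIRST(;) = { ; }.
In N → W: W is at the end, add FOLLOW(N) = { (, ), ;, ], num }.
Union: FOLLOW(W) = { (, ), ;, ], num }.

{ (, ), ;, ], num }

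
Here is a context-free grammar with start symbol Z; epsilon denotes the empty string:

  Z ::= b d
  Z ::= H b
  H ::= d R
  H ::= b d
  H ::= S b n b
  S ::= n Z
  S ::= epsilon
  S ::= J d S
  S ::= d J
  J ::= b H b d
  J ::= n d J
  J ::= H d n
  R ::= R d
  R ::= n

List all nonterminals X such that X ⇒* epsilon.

{ S }

Directly nullable (have an epsilon-production): S.
No other nonterminal has a production whose RHS symbols are all nullable.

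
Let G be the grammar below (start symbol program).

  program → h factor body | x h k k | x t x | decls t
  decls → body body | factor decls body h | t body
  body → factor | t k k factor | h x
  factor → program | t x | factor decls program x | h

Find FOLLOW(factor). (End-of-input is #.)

{ #, h, t, x }

In program → h factor body: add FIRST(body) = { h, t, x }.
In decls → factor decls body h: add FIRST(decls body h) = { h, t, x }.
In body → factor: factor is at the end, add FOLLOW(body) = { #, h, t, x }.
In body → t k k factor: factor is at the end, add FOLLOW(body) = { #, h, t, x }.
In factor → factor decls program x: add FIRST(decls program x) = { h, t, x }.
Union: FOLLOW(factor) = { #, h, t, x }.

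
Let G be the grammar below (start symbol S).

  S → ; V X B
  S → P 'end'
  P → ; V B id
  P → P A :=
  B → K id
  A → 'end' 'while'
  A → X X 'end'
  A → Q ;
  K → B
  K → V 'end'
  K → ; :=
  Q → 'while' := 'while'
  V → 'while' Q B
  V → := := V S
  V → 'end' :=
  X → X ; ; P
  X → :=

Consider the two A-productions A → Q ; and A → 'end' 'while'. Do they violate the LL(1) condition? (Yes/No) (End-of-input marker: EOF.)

No

FIRST(Q ;) = { 'while' } and FIRST('end' 'while') = { 'end' }.
The FIRST sets are disjoint and neither alternative is nullable — no conflict.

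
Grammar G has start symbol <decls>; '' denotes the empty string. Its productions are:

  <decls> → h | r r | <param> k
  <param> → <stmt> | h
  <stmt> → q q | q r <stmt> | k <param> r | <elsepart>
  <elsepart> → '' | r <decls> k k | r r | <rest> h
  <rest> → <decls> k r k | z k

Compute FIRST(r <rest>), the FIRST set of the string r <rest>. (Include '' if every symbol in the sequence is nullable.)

{ r }

r is a terminal; add {r} and stop.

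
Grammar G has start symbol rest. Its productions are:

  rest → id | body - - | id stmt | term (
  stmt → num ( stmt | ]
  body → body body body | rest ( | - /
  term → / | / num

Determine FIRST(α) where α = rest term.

Add FIRST(rest) = { -, /, id }; rest is not nullable, stop.

{ -, /, id }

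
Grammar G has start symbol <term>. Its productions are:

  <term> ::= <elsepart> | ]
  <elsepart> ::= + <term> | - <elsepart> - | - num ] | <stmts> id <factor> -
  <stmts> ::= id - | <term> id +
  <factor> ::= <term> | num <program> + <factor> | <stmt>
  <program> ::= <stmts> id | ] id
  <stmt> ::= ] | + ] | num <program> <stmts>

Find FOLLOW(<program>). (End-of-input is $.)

In <factor> ::= num <program> + <factor>: add FIRST(+ <factor>) = { + }.
In <stmt> ::= num <program> <stmts>: add FIRST(<stmts>) = { +, -, ], id }.
Union: FOLLOW(<program>) = { +, -, ], id }.

{ +, -, ], id }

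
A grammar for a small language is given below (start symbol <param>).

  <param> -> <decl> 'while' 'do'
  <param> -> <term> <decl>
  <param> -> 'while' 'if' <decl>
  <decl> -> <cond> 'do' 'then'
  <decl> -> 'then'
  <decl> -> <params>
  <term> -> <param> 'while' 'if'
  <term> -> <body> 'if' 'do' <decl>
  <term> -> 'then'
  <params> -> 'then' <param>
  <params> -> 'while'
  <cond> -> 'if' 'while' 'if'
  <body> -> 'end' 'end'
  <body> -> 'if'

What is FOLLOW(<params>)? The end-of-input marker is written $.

In <decl> -> <params>: <params> is at the end, add FOLLOW(<decl>) = { $, 'if', 'then', 'while' }.
Union: FOLLOW(<params>) = { $, 'if', 'then', 'while' }.

{ $, 'if', 'then', 'while' }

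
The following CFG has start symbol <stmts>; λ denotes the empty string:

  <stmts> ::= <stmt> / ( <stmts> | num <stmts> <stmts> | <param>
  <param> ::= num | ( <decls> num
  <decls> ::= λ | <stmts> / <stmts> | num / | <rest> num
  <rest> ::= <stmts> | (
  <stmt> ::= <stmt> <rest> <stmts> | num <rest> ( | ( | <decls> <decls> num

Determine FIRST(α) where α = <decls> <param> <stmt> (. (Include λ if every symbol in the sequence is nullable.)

{ (, num }

Add FIRST(<decls>)\{λ} = { (, num }; <decls> is nullable, continue.
Add FIRST(<param>) = { (, num }; <param> is not nullable, stop.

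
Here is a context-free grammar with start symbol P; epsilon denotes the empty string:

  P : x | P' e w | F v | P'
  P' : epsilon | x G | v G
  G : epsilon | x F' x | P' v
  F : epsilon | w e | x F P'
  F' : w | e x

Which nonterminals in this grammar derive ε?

Directly nullable (have an epsilon-production): P', G, F.
P : P' with every symbol nullable, so P is nullable.
No other nonterminal has a production whose RHS symbols are all nullable.

{ F, G, P, P' }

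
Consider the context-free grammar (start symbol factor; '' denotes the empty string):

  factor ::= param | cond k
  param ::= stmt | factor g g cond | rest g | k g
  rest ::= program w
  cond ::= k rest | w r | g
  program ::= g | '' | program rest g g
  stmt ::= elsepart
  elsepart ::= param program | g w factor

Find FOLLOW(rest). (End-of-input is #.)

{ #, g, k, w }

In param ::= rest g: add FIRST(g) = { g }.
In cond ::= k rest: rest is at the end, add FOLLOW(cond) = { #, g, k, w }.
In program ::= program rest g g: add FIRST(g g) = { g }.
Union: FOLLOW(rest) = { #, g, k, w }.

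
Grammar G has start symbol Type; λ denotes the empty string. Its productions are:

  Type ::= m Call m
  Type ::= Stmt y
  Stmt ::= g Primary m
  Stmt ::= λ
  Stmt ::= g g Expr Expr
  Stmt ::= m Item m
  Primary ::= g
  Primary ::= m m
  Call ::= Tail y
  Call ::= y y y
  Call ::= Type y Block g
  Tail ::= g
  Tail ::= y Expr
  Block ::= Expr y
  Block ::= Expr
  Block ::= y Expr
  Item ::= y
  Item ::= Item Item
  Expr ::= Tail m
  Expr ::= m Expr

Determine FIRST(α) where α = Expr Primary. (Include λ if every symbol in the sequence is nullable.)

Add FIRST(Expr) = { g, m, y }; Expr is not nullable, stop.

{ g, m, y }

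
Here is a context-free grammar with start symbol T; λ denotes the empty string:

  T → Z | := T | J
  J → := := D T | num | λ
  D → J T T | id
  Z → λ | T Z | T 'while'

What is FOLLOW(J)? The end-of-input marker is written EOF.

In T → J: J is at the end, add FOLLOW(T) = { EOF, 'while', :=, num }.
In D → J T T: add FIRST(T T)\{λ} = { 'while', :=, num }.
  Since T T is nullable, also add FOLLOW(D) = { EOF, 'while', :=, num }.
Union: FOLLOW(J) = { EOF, 'while', :=, num }.

{ EOF, 'while', :=, num }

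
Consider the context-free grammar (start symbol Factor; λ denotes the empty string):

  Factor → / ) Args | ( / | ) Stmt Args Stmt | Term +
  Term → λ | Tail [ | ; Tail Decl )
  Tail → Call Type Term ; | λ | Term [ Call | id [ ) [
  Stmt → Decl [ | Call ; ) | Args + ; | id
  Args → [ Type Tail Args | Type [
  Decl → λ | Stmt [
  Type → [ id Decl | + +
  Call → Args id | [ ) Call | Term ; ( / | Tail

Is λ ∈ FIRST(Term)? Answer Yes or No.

Term has an λ-production, so Term ⇒ λ.

Yes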